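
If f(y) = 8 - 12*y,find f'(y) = -12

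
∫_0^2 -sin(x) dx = -1 + cos(2)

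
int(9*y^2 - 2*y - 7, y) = 3*y^3 - y^2 - 7*y + C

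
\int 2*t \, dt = t^2 + C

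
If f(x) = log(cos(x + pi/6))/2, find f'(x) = -tan(x + pi/6)/2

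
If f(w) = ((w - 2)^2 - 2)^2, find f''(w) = 12*w^2 - 48*w + 40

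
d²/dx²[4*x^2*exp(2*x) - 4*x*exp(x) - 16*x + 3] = 16*x^2*exp(2*x) + 32*x*exp(2*x) - 4*x*exp(x) + 8*exp(2*x) - 8*exp(x)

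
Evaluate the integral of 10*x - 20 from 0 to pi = -20 + 5*(-2 + pi)^2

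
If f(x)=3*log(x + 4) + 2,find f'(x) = 3/(x + 4)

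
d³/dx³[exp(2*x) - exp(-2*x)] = (8*exp(4*x) + 8)*exp(-2*x)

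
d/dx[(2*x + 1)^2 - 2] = 8*x + 4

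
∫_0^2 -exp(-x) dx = -1 + exp(-2)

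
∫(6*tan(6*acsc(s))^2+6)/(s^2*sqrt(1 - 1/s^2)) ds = -tan(6*acsc(s)) + C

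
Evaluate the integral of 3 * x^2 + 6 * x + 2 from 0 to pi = -pi - 1 + (1 + pi)^3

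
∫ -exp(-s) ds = exp(-s) + C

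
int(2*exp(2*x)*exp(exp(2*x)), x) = exp(exp(2*x)) + C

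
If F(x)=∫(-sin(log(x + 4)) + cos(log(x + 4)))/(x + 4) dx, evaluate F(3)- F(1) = sqrt(2)*(-sin(pi/4 + log(5)) + sin(pi/4 + log(7)))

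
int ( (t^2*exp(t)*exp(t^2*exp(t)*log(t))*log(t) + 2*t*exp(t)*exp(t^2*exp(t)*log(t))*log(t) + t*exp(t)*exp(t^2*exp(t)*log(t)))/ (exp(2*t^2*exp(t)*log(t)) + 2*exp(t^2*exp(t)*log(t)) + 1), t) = exp(t^2*exp(t)*log(t))/(exp(t^2*exp(t)*log(t)) + 1) + C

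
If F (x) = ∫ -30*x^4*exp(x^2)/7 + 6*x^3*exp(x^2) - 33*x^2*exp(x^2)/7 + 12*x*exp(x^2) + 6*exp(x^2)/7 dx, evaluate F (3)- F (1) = -177*exp(9)/7 - 33*E/7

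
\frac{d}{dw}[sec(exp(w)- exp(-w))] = (exp(2*w)*tan(exp(w) - exp(-w))*sec(exp(w) - exp(-w)) + tan(exp(w) - exp(-w))*sec(exp(w) - exp(-w)))*exp(-w)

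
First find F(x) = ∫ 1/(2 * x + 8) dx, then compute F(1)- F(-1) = -log(3)/2 + log(5)/2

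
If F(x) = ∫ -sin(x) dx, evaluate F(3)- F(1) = cos(3) - cos(1)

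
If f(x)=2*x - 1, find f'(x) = 2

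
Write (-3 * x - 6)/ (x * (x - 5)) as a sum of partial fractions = -21/(5*(x - 5)) + 6/(5*x)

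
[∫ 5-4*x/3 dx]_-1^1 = 10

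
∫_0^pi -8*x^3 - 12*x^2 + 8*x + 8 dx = (-2*pi - 4)*(-2*pi + pi^3)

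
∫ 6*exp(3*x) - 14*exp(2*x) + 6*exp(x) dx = (2*exp(2*x) - 7*exp(x) + 6)*exp(x) + C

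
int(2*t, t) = t^2 + C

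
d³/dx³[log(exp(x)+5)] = (-5*exp(2*x) + 25*exp(x))/(exp(3*x) + 15*exp(2*x) + 75*exp(x) + 125)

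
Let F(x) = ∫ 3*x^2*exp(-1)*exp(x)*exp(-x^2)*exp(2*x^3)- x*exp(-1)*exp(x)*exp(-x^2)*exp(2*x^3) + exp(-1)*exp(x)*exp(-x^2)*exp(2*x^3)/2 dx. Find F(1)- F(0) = -exp(-1)/2 + E/2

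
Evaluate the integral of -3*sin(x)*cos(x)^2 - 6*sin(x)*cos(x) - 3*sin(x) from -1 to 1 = 0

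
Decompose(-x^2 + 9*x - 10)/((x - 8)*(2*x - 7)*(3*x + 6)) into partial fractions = -37/(297*(2*x - 7)) - 16/(165*(x + 2)) - 1/(135*(x - 8))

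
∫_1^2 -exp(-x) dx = -exp(-1) + exp(-2)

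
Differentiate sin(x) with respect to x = cos(x)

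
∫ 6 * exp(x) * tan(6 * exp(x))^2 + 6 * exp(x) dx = tan(6*exp(x)) + C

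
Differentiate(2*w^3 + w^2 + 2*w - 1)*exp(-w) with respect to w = (-2*w^3 + 5*w^2 + 3)*exp(-w)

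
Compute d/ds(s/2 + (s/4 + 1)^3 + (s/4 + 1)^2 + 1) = 3*s^2/64 + s/2 + 7/4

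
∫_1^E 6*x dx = -3 + 3*exp(2)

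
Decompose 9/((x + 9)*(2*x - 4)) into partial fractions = -9/(22*(x + 9)) + 9/(22*(x - 2))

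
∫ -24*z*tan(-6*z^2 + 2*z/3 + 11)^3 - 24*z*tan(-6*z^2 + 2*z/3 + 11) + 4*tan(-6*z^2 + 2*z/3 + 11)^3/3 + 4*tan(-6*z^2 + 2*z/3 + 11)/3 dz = tan(-6*z^2 + 2*z/3 + 11)^2 + C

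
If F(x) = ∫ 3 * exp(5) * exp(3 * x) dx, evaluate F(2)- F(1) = -exp(8) + exp(11)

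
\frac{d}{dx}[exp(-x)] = -exp(-x)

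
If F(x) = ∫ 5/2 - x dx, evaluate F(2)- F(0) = 3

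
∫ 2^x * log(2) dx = 2^x + C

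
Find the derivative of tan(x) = cos(x)^(-2)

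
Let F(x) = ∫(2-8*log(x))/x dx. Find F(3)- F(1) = -4*log(3)^2 + 2*log(3)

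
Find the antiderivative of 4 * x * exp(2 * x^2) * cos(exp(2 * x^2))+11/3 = 11*x/3 + sin(exp(2*x^2)) + C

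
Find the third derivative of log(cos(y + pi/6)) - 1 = -2*sin(y + pi/6)/cos(y + pi/6)^3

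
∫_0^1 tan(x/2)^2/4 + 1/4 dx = tan(1/2)/2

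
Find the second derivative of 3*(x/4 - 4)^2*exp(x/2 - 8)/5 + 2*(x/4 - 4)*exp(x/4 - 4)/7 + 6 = 3*x^2*exp(x/2 - 8)/320 + x*exp(x/4 - 4)/224 - 9*x*exp(x/2 - 8)/40 - exp(x/4 - 4)/28 + 51*exp(x/2 - 8)/40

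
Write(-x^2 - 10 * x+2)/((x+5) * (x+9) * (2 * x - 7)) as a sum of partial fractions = -181/(425*(2*x - 7)) + 11/(100*(x + 9)) - 27/(68*(x + 5))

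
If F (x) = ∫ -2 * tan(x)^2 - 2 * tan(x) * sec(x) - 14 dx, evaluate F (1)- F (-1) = -24 - 4*tan(1)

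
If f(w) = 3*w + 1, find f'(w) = 3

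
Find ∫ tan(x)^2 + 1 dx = tan(x) + C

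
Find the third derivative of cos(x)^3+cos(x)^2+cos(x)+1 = (-27*sin(x)^2 + 8*cos(x) + 22)*sin(x)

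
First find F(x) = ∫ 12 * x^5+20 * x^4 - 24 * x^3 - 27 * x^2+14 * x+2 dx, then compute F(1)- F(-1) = -6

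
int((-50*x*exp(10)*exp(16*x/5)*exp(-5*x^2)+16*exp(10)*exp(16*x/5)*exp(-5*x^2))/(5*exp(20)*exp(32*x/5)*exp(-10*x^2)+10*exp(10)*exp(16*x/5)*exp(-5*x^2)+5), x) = exp(16*x/5 + 10)/(exp(5*x^2) + exp(16*x/5 + 10)) + C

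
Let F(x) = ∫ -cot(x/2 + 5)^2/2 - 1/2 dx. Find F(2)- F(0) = cot(6) - cot(5)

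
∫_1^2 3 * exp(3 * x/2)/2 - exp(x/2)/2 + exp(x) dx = -2*E - exp(3/2) + exp(1/2) + exp(2) + exp(3)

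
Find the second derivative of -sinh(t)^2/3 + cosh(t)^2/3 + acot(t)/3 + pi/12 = 2*t/(3*t^4 + 6*t^2 + 3)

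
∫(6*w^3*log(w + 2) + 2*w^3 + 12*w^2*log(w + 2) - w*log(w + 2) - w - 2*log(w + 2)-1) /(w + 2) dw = (2*w^3 - w - 1)*log(w + 2) + C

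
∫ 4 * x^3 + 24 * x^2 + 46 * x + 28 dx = x^4 + 8*x^3 + 23*x^2 + 28*x + C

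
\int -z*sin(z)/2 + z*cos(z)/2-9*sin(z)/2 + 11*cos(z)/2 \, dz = sqrt(2)*(z + 10)*sin(z + pi/4)/2 + C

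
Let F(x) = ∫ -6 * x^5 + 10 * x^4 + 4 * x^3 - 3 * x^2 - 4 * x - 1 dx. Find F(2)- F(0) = -2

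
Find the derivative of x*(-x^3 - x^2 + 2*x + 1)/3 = -4*x^3/3 - x^2 + 4*x/3 + 1/3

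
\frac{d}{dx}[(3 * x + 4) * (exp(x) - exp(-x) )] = (3*x*exp(2*x) + 3*x + 7*exp(2*x) + 1)*exp(-x)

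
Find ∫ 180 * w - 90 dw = 90*w^2 - 90*w + C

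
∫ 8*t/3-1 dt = 4*t^2/3 - t + C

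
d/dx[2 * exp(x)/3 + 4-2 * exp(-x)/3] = (2*exp(2*x) + 2)*exp(-x)/3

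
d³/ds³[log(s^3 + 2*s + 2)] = (6*s^6 - 12*s^4 - 84*s^3 + 24*s^2 - 24*s + 40)/(s^9 + 6*s^7 + 6*s^6 + 12*s^5 + 24*s^4 + 20*s^3 + 24*s^2 + 24*s + 8)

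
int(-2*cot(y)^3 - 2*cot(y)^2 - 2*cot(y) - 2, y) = (cot(y) + 2)*cot(y) + C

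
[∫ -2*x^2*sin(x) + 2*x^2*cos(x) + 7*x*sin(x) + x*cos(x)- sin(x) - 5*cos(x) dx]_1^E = (cos(E) + sin(E))*(-3*E - 2 + 2*exp(2)) + 3*cos(1) + 3*sin(1)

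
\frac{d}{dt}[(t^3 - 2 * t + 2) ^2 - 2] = 6*t^5 - 16*t^3 + 12*t^2 + 8*t - 8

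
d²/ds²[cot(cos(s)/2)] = (sin(s)^2*cos(cos(s)/2)/sin(cos(s)/2) + cos(s))/(2*sin(cos(s)/2)^2)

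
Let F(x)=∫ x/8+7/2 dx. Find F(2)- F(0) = 29/4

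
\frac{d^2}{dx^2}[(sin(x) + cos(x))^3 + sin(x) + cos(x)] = sqrt(2)*(-5*sin(x + pi/4) + 9*cos(3*x + pi/4))/2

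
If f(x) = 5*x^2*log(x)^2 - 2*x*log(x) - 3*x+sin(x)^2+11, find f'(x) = 10*x*log(x)^2 + 10*x*log(x) - 2*log(x) + sin(2*x) - 5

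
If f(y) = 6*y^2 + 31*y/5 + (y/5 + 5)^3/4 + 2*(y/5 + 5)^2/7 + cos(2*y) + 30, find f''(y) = 3*y/250 - 4*cos(2*y) + 4313/350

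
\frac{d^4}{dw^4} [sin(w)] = sin(w)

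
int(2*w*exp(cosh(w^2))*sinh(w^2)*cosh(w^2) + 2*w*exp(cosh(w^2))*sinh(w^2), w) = exp(cosh(w^2))*cosh(w^2) + acos(-2*w^2 + w/4 - 2) - asin(2*w^2 - w/4 + 2) + C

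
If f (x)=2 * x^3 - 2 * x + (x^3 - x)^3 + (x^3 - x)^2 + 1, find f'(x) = 9*x^8 - 21*x^6 + 6*x^5 + 15*x^4 - 8*x^3 + 3*x^2 + 2*x - 2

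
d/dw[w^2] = 2*w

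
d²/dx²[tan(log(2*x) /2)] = (tan(log(x)/2 + log(2)/2)^3 - tan(log(x)/2 + log(2)/2)^2 + tan(log(x)/2 + log(2)/2) - 1)/(2*x^2)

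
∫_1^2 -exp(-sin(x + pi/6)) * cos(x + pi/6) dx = -exp(-sin(pi/6 + 1)) + exp(-sin(pi/6 + 2))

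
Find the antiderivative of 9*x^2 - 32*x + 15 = 3*x^3 - 16*x^2 + 15*x + C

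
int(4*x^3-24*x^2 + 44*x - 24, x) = x^4 - 8*x^3 + 22*x^2 - 24*x + C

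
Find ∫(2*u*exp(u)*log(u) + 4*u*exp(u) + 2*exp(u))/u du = 2*(log(u) + 2)*exp(u) + C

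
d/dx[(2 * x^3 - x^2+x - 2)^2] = 24*x^5 - 20*x^4 + 20*x^3 - 30*x^2 + 10*x - 4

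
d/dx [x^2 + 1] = 2*x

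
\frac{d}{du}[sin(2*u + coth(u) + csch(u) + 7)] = -(cosh(u) - cosh(2*u) + 2)*cos(2*u + coth(u) + csch(u) + 7)/sinh(u)^2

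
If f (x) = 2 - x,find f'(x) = -1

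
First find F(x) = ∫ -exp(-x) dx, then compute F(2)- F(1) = -exp(-1) + exp(-2)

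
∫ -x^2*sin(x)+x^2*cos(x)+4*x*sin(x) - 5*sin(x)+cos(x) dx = sqrt(2)*((x - 1)^2 + 2)*sin(x + pi/4) + C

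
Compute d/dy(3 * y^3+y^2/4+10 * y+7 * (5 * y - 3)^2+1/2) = 9*y^2 + 701*y/2 - 200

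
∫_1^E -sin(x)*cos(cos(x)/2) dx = 2*sin(cos(E)/2) - 2*sin(cos(1)/2)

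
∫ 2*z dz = z^2 + C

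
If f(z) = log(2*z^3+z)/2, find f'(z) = (6*z^2 + 1)/(4*z^3 + 2*z)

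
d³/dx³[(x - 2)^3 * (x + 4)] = 24*x - 12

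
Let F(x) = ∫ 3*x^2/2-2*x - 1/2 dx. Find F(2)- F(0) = -1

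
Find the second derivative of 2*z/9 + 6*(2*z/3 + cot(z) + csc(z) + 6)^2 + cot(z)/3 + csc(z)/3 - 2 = -8*z/sin(z) + 16*z*cos(z)/sin(z)^3 + 16*z/sin(z)^3 + 16/3 - 217/(3*sin(z)) - 28*cos(z)/sin(z)^2 - 64/sin(z)^2 + 434*cos(z)/(3*sin(z)^3) + 434/(3*sin(z)^3) + 72*cos(z)/sin(z)^4 + 72/sin(z)^4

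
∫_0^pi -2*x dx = -pi^2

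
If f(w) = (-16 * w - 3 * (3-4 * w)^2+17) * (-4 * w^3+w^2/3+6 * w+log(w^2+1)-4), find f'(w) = (2880*w^6 - 2880*w^5 + 816*w^4 - 288*w^3*log(w^2 + 1) - 20*w^3 + 168*w^2*log(w^2 + 1) - 2580*w^2 - 288*w*log(w^2 + 1) + 3088*w + 168*log(w^2 + 1) - 852)/(3*w^2 + 3)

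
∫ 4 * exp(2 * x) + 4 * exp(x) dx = 2*(exp(x) + 2)*exp(x) + C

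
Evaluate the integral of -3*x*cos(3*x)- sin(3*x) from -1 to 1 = 0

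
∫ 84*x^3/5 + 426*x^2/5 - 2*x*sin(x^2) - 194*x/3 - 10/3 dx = 21*x^4/5 + 142*x^3/5 - 97*x^2/3 - 10*x/3 + cos(x^2) + C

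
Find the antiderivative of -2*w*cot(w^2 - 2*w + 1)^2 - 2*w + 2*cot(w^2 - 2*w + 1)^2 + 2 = cot((w - 1)^2) + C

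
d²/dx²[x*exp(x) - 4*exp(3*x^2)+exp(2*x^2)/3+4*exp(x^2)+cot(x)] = -144*x^2*exp(3*x^2) + 16*x^2*exp(2*x^2)/3 + 16*x^2*exp(x^2) + x*exp(x) + 2*exp(x) - 24*exp(3*x^2) + 4*exp(2*x^2)/3 + 8*exp(x^2) + 2*cos(x)/sin(x)^3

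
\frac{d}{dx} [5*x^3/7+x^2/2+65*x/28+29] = 15*x^2/7 + x + 65/28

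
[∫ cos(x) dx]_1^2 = -sin(1) + sin(2)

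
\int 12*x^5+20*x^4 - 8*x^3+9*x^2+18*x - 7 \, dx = 2*x^6 + 4*x^5 - 2*x^4 + 3*x^3 + 9*x^2 - 7*x + C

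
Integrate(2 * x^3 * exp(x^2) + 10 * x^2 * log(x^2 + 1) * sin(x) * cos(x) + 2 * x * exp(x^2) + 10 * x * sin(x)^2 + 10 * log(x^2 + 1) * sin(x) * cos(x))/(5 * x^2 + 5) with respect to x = exp(x^2)/5 + log(x^2 + 1)*sin(x)^2 + C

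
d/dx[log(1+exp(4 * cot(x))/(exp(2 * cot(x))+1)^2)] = -4*exp(4/tan(x))/((2*exp(6*cot(x)) + 4*exp(4*cot(x)) + 3*exp(2*cot(x)) + 1)*sin(x)^2)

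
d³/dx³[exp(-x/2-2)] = -exp(-x/2 - 2)/8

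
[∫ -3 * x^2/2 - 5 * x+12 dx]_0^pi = (pi/2 + 4)*(-pi^2 + 3*pi)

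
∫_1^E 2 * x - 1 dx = -E + exp(2)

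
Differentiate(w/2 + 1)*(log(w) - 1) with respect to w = (w*log(w) + 2)/(2*w)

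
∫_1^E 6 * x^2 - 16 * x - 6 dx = -24 + (-3 + E)^2*(4 + 2*E)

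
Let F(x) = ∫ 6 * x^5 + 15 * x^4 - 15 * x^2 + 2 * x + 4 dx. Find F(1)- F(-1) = 4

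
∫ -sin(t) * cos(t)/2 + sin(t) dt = (cos(t) - 2)^2/4 + C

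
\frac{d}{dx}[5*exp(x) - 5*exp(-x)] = (5*exp(2*x) + 5)*exp(-x)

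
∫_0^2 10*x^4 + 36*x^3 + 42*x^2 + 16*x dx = 352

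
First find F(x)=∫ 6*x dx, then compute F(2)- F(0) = 12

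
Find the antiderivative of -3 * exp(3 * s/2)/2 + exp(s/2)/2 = (1 - exp(s))*exp(s/2) + C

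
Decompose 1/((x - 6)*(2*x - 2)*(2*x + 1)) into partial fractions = 2/(39*(2*x + 1)) - 1/(30*(x - 1)) + 1/(130*(x - 6))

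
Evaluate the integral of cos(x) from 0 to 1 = sin(1)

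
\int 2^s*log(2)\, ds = 2^s + C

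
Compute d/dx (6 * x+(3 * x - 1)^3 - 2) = 81*x^2 - 54*x + 15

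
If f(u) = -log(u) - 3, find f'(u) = -1/u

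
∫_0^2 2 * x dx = 4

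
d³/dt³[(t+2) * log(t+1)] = (1 - t)/(t^3 + 3*t^2 + 3*t + 1)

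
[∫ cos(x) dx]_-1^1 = 2*sin(1)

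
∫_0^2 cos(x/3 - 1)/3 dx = -sin(1/3) + sin(1)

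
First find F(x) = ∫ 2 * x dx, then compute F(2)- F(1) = 3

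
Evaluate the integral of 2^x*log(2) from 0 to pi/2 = -1 + 2^(pi/2)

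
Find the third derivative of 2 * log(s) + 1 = 4/s^3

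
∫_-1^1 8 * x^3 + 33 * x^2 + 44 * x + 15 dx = 52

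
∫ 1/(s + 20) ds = log(s/4 + 5) + C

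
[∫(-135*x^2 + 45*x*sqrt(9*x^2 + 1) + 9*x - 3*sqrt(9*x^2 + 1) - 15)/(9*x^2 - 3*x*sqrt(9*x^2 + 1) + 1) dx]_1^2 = -15 + log(-6 + sqrt(37)) - log(-3 + sqrt(10))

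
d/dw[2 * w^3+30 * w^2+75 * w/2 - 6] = 6*w^2 + 60*w + 75/2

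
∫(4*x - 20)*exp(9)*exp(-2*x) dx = (9 - 2*x)*exp(9 - 2*x) + C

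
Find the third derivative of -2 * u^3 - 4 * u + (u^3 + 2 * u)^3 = 504*u^6 + 1260*u^4 + 720*u^2 + 36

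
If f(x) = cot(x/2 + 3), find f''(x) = cos(x/2 + 3)/(2*sin(x/2 + 3)^3)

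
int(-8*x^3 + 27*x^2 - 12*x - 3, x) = -2*x^4 + 9*x^3 - 6*x^2 - 3*x + C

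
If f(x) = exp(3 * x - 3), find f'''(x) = 27*exp(3*x - 3)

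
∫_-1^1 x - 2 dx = -4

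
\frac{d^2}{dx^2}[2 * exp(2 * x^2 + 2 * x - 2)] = 32*x^2*exp(2*x^2 + 2*x - 2) + 32*x*exp(2*x^2 + 2*x - 2) + 16*exp(2*x^2 + 2*x - 2)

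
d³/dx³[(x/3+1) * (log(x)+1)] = (6 - x)/(3*x^3)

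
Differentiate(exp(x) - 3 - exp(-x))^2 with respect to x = (2*exp(4*x) - 6*exp(3*x) - 6*exp(x) - 2)*exp(-2*x)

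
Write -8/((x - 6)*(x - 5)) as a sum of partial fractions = 8/(x - 5) - 8/(x - 6)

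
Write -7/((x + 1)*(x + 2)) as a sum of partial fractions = 7/(x + 2) - 7/(x + 1)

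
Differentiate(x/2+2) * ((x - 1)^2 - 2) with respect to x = 3*x^2/2 + 2*x - 9/2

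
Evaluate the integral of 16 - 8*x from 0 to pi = 16 - 4*(-2 + pi)^2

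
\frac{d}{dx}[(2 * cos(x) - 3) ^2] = 12*sin(x) - 4*sin(2*x)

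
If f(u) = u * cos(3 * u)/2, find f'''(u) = 27*u*sin(3*u)/2 - 27*cos(3*u)/2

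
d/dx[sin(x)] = cos(x)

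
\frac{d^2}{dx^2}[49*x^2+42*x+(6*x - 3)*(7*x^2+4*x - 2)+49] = 252*x + 104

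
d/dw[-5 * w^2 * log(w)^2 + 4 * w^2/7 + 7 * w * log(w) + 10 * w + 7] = -10*w*log(w)^2 - 10*w*log(w) + 8*w/7 + 7*log(w) + 17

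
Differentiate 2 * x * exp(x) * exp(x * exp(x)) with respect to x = 2*x^2*exp(x*exp(x) + 2*x) + 2*x*exp(x*exp(x) + x) + 2*x*exp(x*exp(x) + 2*x) + 2*exp(x*exp(x) + x)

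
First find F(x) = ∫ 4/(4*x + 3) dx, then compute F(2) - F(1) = -log(21) + log(33)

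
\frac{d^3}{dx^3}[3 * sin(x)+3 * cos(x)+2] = 3*sin(x) - 3*cos(x)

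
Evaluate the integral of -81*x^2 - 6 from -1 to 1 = -66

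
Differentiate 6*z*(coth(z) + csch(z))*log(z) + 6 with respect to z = (-6*z*log(z)*cosh(z) - 6*z*log(z) + 6*log(z)*sinh(z) + 3*log(z)*sinh(2*z) + 6*sinh(z) + 3*sinh(2*z))/sinh(z)^2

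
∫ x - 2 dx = x^2/2 - 2*x + C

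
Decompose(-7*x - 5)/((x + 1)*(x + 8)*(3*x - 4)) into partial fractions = -129/(196*(3*x - 4)) + 51/(196*(x + 8)) - 2/(49*(x + 1))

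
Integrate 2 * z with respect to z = z^2 + C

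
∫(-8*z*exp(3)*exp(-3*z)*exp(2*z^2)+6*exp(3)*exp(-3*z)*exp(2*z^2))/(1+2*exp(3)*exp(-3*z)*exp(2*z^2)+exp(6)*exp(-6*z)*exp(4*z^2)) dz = 2/(exp(2*z^2 - 3*z + 3) + 1) + C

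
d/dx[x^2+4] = 2*x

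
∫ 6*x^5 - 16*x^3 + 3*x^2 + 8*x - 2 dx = x^6 - 4*x^4 + x^3 + 4*x^2 - 2*x + C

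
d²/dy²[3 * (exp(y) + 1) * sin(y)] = 6*exp(y)*cos(y) - 3*sin(y)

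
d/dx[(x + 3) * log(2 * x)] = (x*log(x) + x*log(2) + x + 3)/x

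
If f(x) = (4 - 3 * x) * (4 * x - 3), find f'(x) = 25 - 24*x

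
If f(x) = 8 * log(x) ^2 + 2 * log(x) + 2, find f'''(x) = (32*log(x) - 44)/x^3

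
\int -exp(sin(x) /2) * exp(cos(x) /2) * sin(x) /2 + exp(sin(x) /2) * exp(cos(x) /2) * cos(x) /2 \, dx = exp(sqrt(2)*sin(x + pi/4)/2) + C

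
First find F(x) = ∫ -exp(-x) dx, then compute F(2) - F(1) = -exp(-1) + exp(-2)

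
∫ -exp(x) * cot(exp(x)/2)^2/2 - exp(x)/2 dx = cot(exp(x)/2) + C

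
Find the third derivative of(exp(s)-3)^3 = 27*exp(3*s) - 72*exp(2*s) + 27*exp(s)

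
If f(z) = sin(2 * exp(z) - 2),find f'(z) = 2*exp(z)*cos(2*exp(z) - 2)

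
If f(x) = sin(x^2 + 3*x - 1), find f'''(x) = -8*x^3*cos(x^2 + 3*x - 1) - 36*x^2*cos(x^2 + 3*x - 1) - 12*x*sin(x^2 + 3*x - 1) - 54*x*cos(x^2 + 3*x - 1) - 18*sin(x^2 + 3*x - 1) - 27*cos(x^2 + 3*x - 1)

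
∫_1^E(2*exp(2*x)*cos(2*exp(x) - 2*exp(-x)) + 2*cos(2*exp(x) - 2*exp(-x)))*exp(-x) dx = -sin(2*(-exp(E) + exp(-E))) - sin(2*(E - exp(-1)))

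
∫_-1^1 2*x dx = 0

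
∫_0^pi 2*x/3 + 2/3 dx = -1/3 + (1 + pi)^2/3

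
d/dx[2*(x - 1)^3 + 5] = 6*x^2 - 12*x + 6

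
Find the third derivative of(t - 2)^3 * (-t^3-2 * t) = -120*t^3 + 360*t^2 - 336*t + 120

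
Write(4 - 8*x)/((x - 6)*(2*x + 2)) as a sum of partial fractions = -6/(7*(x + 1)) - 22/(7*(x - 6))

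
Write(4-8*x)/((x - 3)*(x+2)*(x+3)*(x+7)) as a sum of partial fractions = -3/(10*(x + 7)) + 7/(6*(x + 3)) - 4/(5*(x + 2)) - 1/(15*(x - 3))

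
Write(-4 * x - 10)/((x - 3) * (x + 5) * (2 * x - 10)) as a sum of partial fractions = 1/(16*(x + 5)) + 11/(16*(x - 3)) - 3/(4*(x - 5))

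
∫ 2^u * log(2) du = 2^u + C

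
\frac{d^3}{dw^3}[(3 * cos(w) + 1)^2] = 6*(12*cos(w) + 1)*sin(w)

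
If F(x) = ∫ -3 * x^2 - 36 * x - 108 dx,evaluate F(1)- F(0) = -127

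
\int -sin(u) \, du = cos(u) + C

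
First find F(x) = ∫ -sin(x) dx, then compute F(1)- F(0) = -1 + cos(1)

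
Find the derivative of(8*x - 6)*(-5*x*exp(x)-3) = -40*x^2*exp(x) - 50*x*exp(x) + 30*exp(x) - 24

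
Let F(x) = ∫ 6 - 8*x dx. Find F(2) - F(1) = -6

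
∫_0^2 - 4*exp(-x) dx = -4 + 4*exp(-2)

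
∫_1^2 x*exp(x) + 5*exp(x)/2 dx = -5*E/2 + 7*exp(2)/2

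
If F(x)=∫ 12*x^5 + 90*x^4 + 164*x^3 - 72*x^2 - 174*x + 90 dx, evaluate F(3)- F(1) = 7952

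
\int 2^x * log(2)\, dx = 2^x + C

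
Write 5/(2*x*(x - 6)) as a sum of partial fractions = 5/(12*(x - 6)) - 5/(12*x)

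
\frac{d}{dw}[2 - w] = -1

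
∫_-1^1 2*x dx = 0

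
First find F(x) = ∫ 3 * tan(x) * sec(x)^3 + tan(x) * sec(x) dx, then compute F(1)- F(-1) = 0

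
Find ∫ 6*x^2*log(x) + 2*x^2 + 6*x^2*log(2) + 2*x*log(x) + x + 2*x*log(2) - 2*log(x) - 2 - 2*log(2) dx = x*(2*x^2 + x - 2)*log(2*x) + C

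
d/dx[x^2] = 2*x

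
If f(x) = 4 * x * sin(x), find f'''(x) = -4*x*cos(x) - 12*sin(x)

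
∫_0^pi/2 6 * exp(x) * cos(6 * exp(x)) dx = sin(6*exp(pi/2)) - sin(6)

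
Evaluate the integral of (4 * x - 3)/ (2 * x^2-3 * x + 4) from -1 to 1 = -log(3)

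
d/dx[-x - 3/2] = -1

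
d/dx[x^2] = 2*x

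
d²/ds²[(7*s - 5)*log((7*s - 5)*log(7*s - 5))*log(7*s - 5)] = (49*log(7*s - 5)^2 + 49*log(7*s - 5)*log(7*s*log(7*s - 5) - 5*log(7*s - 5)) + 147*log(7*s - 5) + 49)/(7*s*log(7*s - 5) - 5*log(7*s - 5))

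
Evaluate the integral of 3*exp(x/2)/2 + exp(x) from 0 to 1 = -4 + E + 3*exp(1/2)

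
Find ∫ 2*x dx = x^2 + C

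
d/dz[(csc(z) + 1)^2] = -2*(1 + 1/sin(z))*cos(z)/sin(z)^2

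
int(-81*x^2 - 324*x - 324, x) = -27*x^3 - 162*x^2 - 324*x + C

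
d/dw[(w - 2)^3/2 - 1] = 3*w^2/2 - 6*w + 6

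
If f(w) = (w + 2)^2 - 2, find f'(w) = 2*w + 4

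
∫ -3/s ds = -3*log(s) + C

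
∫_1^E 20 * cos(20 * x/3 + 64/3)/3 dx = -sin(28) + sin(20*E/3 + 64/3)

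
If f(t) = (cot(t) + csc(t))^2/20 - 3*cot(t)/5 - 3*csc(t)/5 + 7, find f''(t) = (6 - cos(t)/sin(t) - 4/sin(t) - 12*cos(t)/sin(t)^2 - 12/sin(t)^2 + 6*cos(t)/sin(t)^3 + 6/sin(t)^3)/(10*sin(t))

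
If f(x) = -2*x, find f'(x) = -2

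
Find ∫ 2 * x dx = x^2 + C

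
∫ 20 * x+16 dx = 10*x^2 + 16*x + C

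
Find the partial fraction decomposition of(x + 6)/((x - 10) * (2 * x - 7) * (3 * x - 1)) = 3/(29*(3*x - 1)) - 2/(13*(2*x - 7)) + 16/(377*(x - 10))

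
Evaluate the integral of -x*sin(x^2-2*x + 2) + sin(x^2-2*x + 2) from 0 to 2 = 0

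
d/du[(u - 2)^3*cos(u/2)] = (u - 2)^2*(-u*sin(u/2)/2 + sin(u/2) + 3*cos(u/2))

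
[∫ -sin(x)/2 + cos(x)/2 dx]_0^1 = -1/2 + cos(1)/2 + sin(1)/2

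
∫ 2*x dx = x^2 + C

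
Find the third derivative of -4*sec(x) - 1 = 4*(1 - 6/cos(x)^2)*sin(x)/cos(x)^2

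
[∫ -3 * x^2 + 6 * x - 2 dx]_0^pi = (1 - pi)^3 - 1 + pi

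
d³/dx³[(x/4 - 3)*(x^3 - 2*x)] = 6*x - 18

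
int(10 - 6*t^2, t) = -2*t^3 + 10*t + C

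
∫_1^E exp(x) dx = -E + exp(E)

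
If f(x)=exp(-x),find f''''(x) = exp(-x)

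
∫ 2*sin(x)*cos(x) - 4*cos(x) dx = (sin(x) - 2)^2 + C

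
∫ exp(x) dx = exp(x) + C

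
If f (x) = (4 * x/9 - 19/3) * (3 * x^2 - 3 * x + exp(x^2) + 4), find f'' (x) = 16*x^3*exp(x^2)/9 - 76*x^2*exp(x^2)/3 + 8*x*exp(x^2)/3 + 8*x - 38*exp(x^2)/3 - 122/3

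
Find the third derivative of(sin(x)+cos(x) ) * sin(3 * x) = -4*sqrt(2)*(7*sin(3*x)*cos(x + pi/4) + 9*sin(x + pi/4)*cos(3*x))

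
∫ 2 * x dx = x^2 + C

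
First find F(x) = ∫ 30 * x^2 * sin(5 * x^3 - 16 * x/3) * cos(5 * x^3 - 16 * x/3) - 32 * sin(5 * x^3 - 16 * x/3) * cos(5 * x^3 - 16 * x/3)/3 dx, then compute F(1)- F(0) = sin(1/3)^2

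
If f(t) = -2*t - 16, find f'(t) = -2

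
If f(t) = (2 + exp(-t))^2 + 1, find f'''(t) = (-4*exp(t) - 8)*exp(-2*t)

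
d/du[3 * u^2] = 6*u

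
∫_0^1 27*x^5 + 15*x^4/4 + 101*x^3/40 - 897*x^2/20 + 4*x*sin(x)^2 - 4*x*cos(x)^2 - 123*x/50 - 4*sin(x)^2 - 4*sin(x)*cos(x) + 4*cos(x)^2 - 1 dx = -9039/800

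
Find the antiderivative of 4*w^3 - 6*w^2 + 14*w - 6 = w^4 - 2*w^3 + 7*w^2 - 6*w + C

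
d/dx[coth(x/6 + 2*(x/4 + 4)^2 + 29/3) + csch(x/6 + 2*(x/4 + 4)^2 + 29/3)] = -(3*x*cosh(x^2/8 + 25*x/6 + 125/3) + 3*x + 50*cosh(x^2/8 + 25*x/6 + 125/3) + 50)/(12*sinh(x^2/8 + 25*x/6 + 125/3)^2)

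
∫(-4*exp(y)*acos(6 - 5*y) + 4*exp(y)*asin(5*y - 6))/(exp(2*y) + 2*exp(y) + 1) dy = (3*exp(y) + 7)*(acos(6 - 5*y) - asin(5*y - 6))/(exp(y) + 1) + C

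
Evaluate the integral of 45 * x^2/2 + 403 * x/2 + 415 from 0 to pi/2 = 72 + (4 - 12*pi)*(-5*(pi/8 + 2)^2 + 3*pi/8 + 2)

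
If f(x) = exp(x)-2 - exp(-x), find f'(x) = (exp(2*x) + 1)*exp(-x)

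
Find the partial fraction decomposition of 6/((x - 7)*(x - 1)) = -1/(x - 1) + 1/(x - 7)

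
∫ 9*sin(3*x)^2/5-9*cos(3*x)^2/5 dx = -3*sin(6*x)/10 + C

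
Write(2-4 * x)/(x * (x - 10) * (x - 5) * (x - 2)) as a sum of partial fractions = -1/(8*(x - 2)) + 6/(25*(x - 5)) - 19/(200*(x - 10)) - 1/(50*x)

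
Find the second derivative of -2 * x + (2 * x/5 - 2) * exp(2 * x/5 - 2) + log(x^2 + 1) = (8*x^5*exp(2*x/5 - 2) + 16*x^3*exp(2*x/5 - 2) - 250*x^2 + 8*x*exp(2*x/5 - 2) + 250)/(125*x^4 + 250*x^2 + 125)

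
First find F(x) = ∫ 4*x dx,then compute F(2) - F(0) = 8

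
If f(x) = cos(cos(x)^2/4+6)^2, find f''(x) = sin(x)^2*sin(cos(x)^2/4 + 6)^2*cos(x)^2/2 - sin(x)^2*sin(cos(x)^2/4 + 6)*cos(cos(x)^2/4 + 6) - sin(x)^2*cos(x)^2*cos(cos(x)^2/4 + 6)^2/2 + sin(cos(x)^2/4 + 6)*cos(x)^2*cos(cos(x)^2/4 + 6)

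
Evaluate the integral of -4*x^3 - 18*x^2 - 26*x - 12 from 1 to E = (2 + E)^2*(-exp(2) - 2*E - 1) + 36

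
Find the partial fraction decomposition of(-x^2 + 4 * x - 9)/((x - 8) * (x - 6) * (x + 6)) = -23/(56*(x + 6)) + 7/(8*(x - 6)) - 41/(28*(x - 8))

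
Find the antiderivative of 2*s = s^2 + C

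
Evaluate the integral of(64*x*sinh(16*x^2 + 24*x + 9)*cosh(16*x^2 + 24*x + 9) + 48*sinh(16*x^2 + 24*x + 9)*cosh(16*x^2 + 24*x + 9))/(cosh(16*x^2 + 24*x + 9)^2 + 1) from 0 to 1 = -log(1 + cosh(9)^2) + log(1 + cosh(49)^2)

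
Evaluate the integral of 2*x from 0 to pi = pi^2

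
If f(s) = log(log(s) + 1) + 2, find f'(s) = 1/(s*log(s) + s)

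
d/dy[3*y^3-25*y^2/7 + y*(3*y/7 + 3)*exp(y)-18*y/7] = 3*y^2*exp(y)/7 + 9*y^2 + 27*y*exp(y)/7 - 50*y/7 + 3*exp(y) - 18/7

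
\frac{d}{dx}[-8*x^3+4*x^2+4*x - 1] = -24*x^2 + 8*x + 4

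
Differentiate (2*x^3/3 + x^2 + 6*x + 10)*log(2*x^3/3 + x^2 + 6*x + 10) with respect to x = 2*x^2*log(2*x^3/3 + x^2 + 6*x + 10) + 2*x^2 + 2*x*log(2*x^3/3 + x^2 + 6*x + 10) + 2*x + 6*log(2*x^3/3 + x^2 + 6*x + 10) + 6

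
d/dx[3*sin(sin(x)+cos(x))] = 3*sqrt(2)*cos(sqrt(2)*sin(x + pi/4))*cos(x + pi/4)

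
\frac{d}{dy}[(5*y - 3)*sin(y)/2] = 5*y*cos(y)/2 + 5*sin(y)/2 - 3*cos(y)/2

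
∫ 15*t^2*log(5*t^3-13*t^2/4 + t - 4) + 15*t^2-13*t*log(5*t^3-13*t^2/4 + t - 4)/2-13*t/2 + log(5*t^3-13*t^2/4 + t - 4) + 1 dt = (20*t^3 - 13*t^2 + 4*t - 16)*log(5*t^3 - 13*t^2/4 + t - 4)/4 + C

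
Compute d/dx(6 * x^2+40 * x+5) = 12*x + 40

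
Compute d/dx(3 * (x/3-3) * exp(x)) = x*exp(x) - 8*exp(x)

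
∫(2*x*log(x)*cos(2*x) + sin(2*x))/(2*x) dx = log(x)*sin(2*x)/2 + C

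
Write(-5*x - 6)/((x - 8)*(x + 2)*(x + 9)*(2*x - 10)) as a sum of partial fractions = -39/(3332*(x + 9)) + 1/(245*(x + 2)) + 31/(588*(x - 5)) - 23/(510*(x - 8))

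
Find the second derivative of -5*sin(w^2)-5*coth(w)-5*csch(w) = 20*w^2*sin(w^2) - 10*cos(w^2) - 5/sinh(w) - 10*cosh(w)/sinh(w)^3 - 10/sinh(w)^3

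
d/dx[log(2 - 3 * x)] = 3/(3*x - 2)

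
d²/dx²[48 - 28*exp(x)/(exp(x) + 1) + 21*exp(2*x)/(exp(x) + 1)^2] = (-14*exp(3*x) + 84*exp(2*x) - 28*exp(x))/(exp(4*x) + 4*exp(3*x) + 6*exp(2*x) + 4*exp(x) + 1)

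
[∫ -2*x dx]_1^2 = -3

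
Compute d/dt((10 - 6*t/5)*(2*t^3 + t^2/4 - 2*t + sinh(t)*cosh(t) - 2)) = -48*t^3/5 + 591*t^2/10 - 6*t*cosh(2*t)/5 + 49*t/5 - 3*sinh(2*t)/5 + 10*cosh(2*t) - 88/5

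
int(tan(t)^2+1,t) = tan(t) + C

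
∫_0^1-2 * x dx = -1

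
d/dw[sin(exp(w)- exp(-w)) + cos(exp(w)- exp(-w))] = sqrt(2)*(exp(2*w) + 1)*exp(-w)*cos(exp(w) + pi/4 - exp(-w))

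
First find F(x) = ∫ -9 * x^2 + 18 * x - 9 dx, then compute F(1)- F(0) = -3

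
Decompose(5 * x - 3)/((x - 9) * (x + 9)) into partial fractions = 8/(3*(x + 9)) + 7/(3*(x - 9))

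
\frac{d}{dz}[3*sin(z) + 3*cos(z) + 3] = -3*sin(z) + 3*cos(z)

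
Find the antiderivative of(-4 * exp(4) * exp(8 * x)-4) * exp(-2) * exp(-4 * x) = -2*sinh(4*x + 2) + C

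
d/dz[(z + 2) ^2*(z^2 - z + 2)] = 4*z^3 + 9*z^2 + 4*z + 4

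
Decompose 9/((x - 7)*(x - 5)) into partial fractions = -9/(2*(x - 5)) + 9/(2*(x - 7))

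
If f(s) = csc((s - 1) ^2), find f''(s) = 2*(-2*s^2 + 4*s^2/sin(s^2 - 2*s + 1)^2 + 4*s - 8*s/sin(s^2 - 2*s + 1)^2 - 2 - cos(s^2 - 2*s + 1)/sin(s^2 - 2*s + 1) + 4/sin(s^2 - 2*s + 1)^2)/sin(s^2 - 2*s + 1)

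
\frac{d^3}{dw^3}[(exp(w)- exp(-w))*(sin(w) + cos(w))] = -4*(exp(2*w)*sin(w) + cos(w))*exp(-w)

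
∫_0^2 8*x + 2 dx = 20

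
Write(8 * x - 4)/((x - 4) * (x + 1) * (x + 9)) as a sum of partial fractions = -19/(26*(x + 9)) + 3/(10*(x + 1)) + 28/(65*(x - 4))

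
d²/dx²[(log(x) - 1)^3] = (-3*log(x)^2 + 12*log(x) - 9)/x^2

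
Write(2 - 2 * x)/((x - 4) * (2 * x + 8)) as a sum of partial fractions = -5/(8*(x + 4)) - 3/(8*(x - 4))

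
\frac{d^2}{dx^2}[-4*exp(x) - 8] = -4*exp(x)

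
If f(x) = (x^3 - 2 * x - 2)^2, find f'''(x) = 120*x^3 - 96*x - 24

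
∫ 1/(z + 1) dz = log(z + 1) + C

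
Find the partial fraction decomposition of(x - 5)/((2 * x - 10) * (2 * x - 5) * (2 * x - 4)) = 1/(2*(2*x - 5)) - 1/(4*(x - 2))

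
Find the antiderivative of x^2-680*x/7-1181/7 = x^3/3 - 340*x^2/7 - 1181*x/7 + C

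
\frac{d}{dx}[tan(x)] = cos(x)^(-2)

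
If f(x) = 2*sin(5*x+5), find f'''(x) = -250*cos(5*x + 5)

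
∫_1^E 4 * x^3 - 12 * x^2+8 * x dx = -1 + (-1 + (-1 + E)^2)*(-2*E + exp(2))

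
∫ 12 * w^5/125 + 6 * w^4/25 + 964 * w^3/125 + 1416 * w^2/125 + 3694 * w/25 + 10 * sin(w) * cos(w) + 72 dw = -4*w^2/5 - 4*w/5 + 2*(w^2 + w + 35)^3/125 + (w^2 + w + 35)^2/5 - 5*cos(w)^2 + C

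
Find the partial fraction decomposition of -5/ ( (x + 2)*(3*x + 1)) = -3/(3*x + 1) + 1/(x + 2)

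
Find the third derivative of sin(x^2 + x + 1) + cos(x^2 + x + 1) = 8*x^3*sin(x^2 + x + 1) - 8*x^3*cos(x^2 + x + 1) + 12*x^2*sin(x^2 + x + 1) - 12*x^2*cos(x^2 + x + 1) - 6*x*sin(x^2 + x + 1) - 18*x*cos(x^2 + x + 1) - 5*sin(x^2 + x + 1) - 7*cos(x^2 + x + 1)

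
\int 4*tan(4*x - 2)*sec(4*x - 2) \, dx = sec(4*x - 2) + C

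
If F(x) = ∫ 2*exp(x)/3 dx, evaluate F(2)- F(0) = -2/3 + 2*exp(2)/3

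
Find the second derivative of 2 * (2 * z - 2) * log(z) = (4*z + 4)/z^2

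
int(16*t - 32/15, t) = 8*t^2 - 32*t/15 + C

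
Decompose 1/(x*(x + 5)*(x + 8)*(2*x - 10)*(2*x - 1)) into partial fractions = -8/(1683*(2*x - 1)) + 1/(10608*(x + 8)) - 1/(3300*(x + 5)) + 1/(11700*(x - 5)) + 1/(400*x)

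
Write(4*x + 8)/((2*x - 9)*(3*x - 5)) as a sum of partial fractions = -44/(17*(3*x - 5)) + 52/(17*(2*x - 9))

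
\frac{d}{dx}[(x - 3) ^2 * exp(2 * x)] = 2*x^2*exp(2*x) - 10*x*exp(2*x) + 12*exp(2*x)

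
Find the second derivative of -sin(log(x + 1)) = sqrt(2)*sin(log(x + 1) + pi/4)/(x^2 + 2*x + 1)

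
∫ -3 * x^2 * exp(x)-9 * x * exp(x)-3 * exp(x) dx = -3*x*(x + 1)*exp(x) + C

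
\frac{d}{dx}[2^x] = 2^x*log(2)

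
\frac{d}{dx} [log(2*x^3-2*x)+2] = (3*x^2 - 1)/(x^3 - x)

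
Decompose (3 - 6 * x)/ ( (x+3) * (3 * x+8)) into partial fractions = 57/(3*x + 8) - 21/(x + 3)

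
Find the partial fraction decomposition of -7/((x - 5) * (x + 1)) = 7/(6*(x + 1)) - 7/(6*(x - 5))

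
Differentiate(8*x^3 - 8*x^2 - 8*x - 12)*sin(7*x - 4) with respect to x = 56*x^3*cos(7*x - 4) + 24*x^2*sin(7*x - 4) - 56*x^2*cos(7*x - 4) - 16*x*sin(7*x - 4) - 56*x*cos(7*x - 4) - 8*sin(7*x - 4) - 84*cos(7*x - 4)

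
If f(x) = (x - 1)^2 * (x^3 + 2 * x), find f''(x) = 20*x^3 - 24*x^2 + 18*x - 8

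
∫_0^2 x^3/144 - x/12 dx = -5/36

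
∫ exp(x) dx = exp(x) + C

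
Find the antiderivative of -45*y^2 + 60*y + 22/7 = -15*y^3 + 30*y^2 + 22*y/7 + C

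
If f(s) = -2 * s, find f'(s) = -2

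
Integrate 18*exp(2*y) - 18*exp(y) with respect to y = 9*(1 - exp(y))^2 + C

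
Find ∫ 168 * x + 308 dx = 84*x^2 + 308*x + C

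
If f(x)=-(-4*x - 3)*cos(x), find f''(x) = -4*x*cos(x) - 8*sin(x) - 3*cos(x)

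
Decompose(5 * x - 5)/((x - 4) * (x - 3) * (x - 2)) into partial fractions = 5/(2*(x - 2)) - 10/(x - 3) + 15/(2*(x - 4))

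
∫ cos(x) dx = sin(x) + C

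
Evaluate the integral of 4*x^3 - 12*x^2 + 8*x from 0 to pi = (-1 + (-1 + pi)^2)^2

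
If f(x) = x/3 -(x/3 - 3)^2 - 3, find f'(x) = 7/3 - 2*x/9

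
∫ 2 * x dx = x^2 + C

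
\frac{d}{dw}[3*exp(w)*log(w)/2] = (3*w*exp(w)*log(w) + 3*exp(w))/(2*w)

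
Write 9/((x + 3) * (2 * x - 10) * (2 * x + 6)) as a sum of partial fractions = -9/(256*(x + 3)) - 9/(32*(x + 3)^2) + 9/(256*(x - 5))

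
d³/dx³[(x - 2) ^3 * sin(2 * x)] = -8*x^3*cos(2*x) - 36*x^2*sin(2*x) + 48*x^2*cos(2*x) + 144*x*sin(2*x) - 60*x*cos(2*x) - 138*sin(2*x) - 8*cos(2*x)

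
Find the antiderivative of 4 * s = 2*s^2 + C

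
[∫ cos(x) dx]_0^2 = sin(2)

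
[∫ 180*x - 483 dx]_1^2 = -213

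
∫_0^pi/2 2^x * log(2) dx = -1 + 2^(pi/2)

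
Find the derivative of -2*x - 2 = -2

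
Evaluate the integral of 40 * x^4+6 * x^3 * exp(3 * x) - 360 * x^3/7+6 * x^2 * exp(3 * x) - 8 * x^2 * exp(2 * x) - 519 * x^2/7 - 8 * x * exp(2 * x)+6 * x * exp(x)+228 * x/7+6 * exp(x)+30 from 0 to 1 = -4*exp(2) + 6*E + 117/7 + 2*exp(3)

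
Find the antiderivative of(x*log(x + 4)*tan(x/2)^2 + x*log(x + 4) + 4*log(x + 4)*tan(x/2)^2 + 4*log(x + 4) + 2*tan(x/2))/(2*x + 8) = log(x + 4)*tan(x/2) + C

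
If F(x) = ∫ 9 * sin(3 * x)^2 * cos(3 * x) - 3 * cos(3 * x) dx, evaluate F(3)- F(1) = -sin(27)/4 + sin(3)/4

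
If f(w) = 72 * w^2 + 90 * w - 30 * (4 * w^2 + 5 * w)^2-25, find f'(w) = -1920*w^3 - 3600*w^2 - 1356*w + 90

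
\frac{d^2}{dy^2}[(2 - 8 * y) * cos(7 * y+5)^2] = 784*y*cos(14*y + 10) + 112*sin(14*y + 10) - 196*cos(14*y + 10)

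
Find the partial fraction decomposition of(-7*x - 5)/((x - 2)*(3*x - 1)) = 22/(5*(3*x - 1)) - 19/(5*(x - 2))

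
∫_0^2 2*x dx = 4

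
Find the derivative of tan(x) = cos(x)^(-2)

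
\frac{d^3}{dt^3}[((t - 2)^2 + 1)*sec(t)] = (-t^2*sin(t)/cos(t) + 6*t^2*sin(t)/cos(t)^3 + 4*t*sin(t)/cos(t) - 24*t*sin(t)/cos(t)^3 - 6*t + 12*t/cos(t)^2 + sin(t)/cos(t) + 30*sin(t)/cos(t)^3 + 12 - 24/cos(t)^2)/cos(t)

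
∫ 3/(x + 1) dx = log(3*(x + 1)^3) + C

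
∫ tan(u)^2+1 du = tan(u) + C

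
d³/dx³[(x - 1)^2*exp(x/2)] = x^2*exp(x/2)/8 + 5*x*exp(x/2)/4 + 13*exp(x/2)/8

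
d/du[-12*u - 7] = -12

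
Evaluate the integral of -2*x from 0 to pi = -pi^2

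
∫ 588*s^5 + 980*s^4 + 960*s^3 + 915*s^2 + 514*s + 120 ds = 98*s^6 + 196*s^5 + 240*s^4 + 305*s^3 + 257*s^2 + 120*s + C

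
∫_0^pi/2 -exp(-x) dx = -1 + exp(-pi/2)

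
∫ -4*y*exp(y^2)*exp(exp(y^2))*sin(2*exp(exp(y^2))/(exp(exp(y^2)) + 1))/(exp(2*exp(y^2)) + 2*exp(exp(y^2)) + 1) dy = cos(2*exp(exp(y^2))/(exp(exp(y^2)) + 1)) + C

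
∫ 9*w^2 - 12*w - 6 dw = 3*w^3 - 6*w^2 - 6*w + C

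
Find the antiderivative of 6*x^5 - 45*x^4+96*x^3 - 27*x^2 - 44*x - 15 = x^6 - 9*x^5 + 24*x^4 - 9*x^3 - 22*x^2 - 15*x + C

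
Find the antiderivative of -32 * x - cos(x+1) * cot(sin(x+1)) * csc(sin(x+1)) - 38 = -16*x^2 - 38*x + csc(sin(x + 1)) + C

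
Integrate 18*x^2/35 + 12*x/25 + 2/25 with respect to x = 6*x^3/35 + 6*x^2/25 + 2*x/25 + C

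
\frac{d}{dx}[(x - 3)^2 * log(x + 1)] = (2*x^2*log(x + 1) + x^2 - 4*x*log(x + 1) - 6*x - 6*log(x + 1) + 9)/(x + 1)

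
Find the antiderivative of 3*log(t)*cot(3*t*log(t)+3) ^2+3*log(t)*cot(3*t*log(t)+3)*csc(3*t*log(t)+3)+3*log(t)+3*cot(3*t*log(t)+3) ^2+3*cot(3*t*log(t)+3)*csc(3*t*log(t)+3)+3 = -cot(3*t*log(t) + 3) - csc(3*t*log(t) + 3) + C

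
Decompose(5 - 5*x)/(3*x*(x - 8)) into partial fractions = -35/(24*(x - 8)) - 5/(24*x)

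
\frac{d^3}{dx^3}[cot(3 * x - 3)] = -162*cot(3*x - 3)^4 - 216*cot(3*x - 3)^2 - 54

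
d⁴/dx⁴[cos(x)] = cos(x)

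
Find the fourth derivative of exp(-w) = exp(-w)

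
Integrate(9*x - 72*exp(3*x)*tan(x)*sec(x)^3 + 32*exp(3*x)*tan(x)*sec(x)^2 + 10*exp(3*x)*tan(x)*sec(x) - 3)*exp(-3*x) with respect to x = -3*x*exp(-3*x) - 24*sec(x)^3 + 16*sec(x)^2 + 10*sec(x) + C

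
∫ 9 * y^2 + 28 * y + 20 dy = 3*y^3 + 14*y^2 + 20*y + C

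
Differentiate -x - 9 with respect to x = -1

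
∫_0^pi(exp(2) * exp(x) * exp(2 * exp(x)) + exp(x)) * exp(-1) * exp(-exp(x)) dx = -exp(2) - exp(-exp(pi) - 1) + exp(-2) + exp(1 + exp(pi))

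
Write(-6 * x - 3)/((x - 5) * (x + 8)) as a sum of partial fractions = -45/(13*(x + 8)) - 33/(13*(x - 5))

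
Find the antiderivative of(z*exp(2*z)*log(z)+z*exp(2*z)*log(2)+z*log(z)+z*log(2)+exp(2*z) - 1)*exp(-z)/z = 2*log(2*z)*sinh(z) + C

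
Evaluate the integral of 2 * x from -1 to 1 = 0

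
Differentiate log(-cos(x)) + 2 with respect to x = -tan(x)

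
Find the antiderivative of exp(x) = exp(x) + C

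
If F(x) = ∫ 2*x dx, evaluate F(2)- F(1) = 3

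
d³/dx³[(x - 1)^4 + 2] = 24*x - 24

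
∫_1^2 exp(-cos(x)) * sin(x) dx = -exp(-cos(1)) + exp(-cos(2))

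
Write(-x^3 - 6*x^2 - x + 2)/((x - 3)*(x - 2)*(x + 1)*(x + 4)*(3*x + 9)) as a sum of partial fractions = -13/(189*(x + 4)) + 11/(90*(x + 3)) - 1/(108*(x + 1)) + 16/(135*(x - 2)) - 41/(252*(x - 3))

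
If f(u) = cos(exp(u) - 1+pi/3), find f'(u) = -exp(u)*sin(exp(u) - 1 + pi/3)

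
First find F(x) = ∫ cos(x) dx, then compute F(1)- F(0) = sin(1)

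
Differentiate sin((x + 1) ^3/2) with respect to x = 3*(x + 1)^2*cos((x^3 + 3*x^2 + 3*x + 1)/2)/2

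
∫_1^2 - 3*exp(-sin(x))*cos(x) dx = -3*exp(-sin(1)) + 3*exp(-sin(2))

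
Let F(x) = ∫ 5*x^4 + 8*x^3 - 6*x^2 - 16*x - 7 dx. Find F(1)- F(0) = -14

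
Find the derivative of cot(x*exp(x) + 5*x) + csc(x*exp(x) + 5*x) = -(x*exp(x)*cos(x*(exp(x) + 5)) + x*exp(x) + exp(x)*cos(x*(exp(x) + 5)) + exp(x) + 5*cos(x*(exp(x) + 5)) + 5)/sin(x*(exp(x) + 5))^2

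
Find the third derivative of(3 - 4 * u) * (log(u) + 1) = (4*u + 6)/u^3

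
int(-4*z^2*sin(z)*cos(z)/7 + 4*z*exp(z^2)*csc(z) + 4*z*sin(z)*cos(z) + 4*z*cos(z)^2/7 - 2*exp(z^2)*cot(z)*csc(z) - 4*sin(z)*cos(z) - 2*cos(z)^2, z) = (2*z^2/7 - 2*z + 2)*cos(z)^2 + 2*exp(z^2)*csc(z) + C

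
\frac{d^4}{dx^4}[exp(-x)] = exp(-x)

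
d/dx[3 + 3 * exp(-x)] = -3*exp(-x)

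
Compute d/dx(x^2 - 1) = 2*x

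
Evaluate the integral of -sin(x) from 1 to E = cos(E) - cos(1)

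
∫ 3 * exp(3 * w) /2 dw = exp(3*w)/2 + C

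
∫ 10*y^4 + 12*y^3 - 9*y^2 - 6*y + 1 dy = 2*y^5 + 3*y^4 - 3*y^3 - 3*y^2 + y + C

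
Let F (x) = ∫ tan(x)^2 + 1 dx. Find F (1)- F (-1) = 2*tan(1)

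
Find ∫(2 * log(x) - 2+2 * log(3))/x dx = (log(3*x) - 1)^2 + C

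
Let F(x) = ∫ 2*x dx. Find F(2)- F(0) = 4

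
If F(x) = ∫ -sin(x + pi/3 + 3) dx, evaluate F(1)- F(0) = cos(pi/3 + 4) - cos(pi/3 + 3)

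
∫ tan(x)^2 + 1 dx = tan(x) + C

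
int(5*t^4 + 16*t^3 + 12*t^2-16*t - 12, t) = t^5 + 4*t^4 + 4*t^3 - 8*t^2 - 12*t + C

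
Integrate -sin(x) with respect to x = cos(x) + C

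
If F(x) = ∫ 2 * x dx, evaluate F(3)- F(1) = 8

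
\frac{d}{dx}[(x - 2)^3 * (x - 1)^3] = 6*x^5 - 45*x^4 + 132*x^3 - 189*x^2 + 132*x - 36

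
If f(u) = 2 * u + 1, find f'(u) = 2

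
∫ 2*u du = u^2 + C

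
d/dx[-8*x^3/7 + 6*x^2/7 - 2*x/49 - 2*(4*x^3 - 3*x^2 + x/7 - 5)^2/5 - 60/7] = -192*x^5/5 + 48*x^4 - 568*x^3/35 + 228*x^2/5 - 5464*x/245 + 26/49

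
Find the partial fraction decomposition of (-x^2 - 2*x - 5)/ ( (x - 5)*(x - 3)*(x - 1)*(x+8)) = 53/(1287*(x + 8)) - 1/(9*(x - 1)) + 5/(11*(x - 3)) - 5/(13*(x - 5))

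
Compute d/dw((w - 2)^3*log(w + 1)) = (3*w^3*log(w + 1) + w^3 - 9*w^2*log(w + 1) - 6*w^2 + 12*w + 12*log(w + 1) - 8)/(w + 1)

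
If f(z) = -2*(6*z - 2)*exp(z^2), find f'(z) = -24*z^2*exp(z^2) + 8*z*exp(z^2) - 12*exp(z^2)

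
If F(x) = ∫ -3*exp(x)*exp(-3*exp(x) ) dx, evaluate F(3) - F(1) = -exp(-3*E) + exp(-3*exp(3))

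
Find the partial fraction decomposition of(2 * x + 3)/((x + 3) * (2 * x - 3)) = 4/(3*(2*x - 3)) + 1/(3*(x + 3))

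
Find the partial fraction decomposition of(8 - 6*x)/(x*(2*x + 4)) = -5/(x + 2) + 2/x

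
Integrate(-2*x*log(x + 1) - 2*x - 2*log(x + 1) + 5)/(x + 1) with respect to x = (5 - 2*x)*log(x + 1) + C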